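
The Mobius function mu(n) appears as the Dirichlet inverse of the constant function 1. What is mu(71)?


71 = 71 (all distinct primes).
mu(71) = (-1)^1 = -1

-1


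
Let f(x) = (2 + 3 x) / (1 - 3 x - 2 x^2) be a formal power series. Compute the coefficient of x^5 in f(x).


Write f(x) = sum_{k>=0} a_k x^k. Multiplying both sides by 1 - 3 x - 2 x^2 gives
(1 - 3 x - 2 x^2) sum_{k>=0} a_k x^k = 2 + 3 x.
Matching coefficients:
 x^0: a_0 = 2
 x^1: a_1 - 3 a_0 = 3  =>  a_1 = 3*2 + 3 = 9
 x^k (k >= 2): a_k = 3 a_{k-1} + 2 a_{k-2}.
Iterating: a_2 = 31, a_3 = 111, a_4 = 395, a_5 = 1407.
So the coefficient of x^5 is 1407.

1407


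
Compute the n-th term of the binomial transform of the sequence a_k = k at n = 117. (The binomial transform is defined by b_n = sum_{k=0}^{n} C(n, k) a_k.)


With a_k = k, b_n = sum_{k=0}^{n} C(n, k) k. Using k * C(n, k) = n * C(n-1, k-1) gives b_n = n * sum_{k>=1} C(n-1, k-1) = n * 2^(n-1).
For n = 117: 117 * 2^116 = 117 * 83076749736557242056487941267521536 = 9719979719177197320609089128300019712.

9719979719177197320609089128300019712


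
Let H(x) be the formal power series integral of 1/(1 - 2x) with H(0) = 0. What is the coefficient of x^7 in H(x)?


1/(1 - 2x) = sum_{k>=0} 2^k x^k. Integrating termwise with H(0) = 0:
H(x) = sum_{k>=0} 2^k x^(k+1) / (k+1) = sum_{m>=1} 2^(m-1) x^m / m.
For m = 7: 2^6/7 = 64/7 = 64/7.

64/7


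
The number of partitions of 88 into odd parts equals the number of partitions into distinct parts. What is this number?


Computing partitions of 88 into odd parts (1, 3, 5, ...):
Using the generating function prod_{k>=0} 1/(1-x^(2k+1)),
the count is 159046

159046


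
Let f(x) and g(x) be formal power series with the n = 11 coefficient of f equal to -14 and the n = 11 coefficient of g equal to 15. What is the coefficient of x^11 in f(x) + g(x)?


Addition of formal power series is termwise.
The coefficient of x^11 in f + g = -14 + 15
= 1

1


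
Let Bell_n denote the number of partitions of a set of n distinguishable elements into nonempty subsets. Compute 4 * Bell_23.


Bell_23 can be computed from the Bell triangle or from Dobinski's identity Bell_n = (1/e) * sum_{k>=0} k^n / k!.
Computing Bell_23 = 44152005855084346.
Then 4 * 44152005855084346 = 176608023420337384.

176608023420337384


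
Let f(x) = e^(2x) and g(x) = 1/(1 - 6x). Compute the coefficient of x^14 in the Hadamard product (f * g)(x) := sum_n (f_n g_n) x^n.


Expanding: f_k = 2^k/k! (from e^(2x)) and g_k = 6^k (from 1/(1 - 6x)). So the Hadamard coefficient (f * g)_k = 2^k 6^k / k! = (12)^k / k!.
For k = 14: 12^14/14! = 1283918464548864/87178291200 = 2579890176/175175.

2579890176/175175


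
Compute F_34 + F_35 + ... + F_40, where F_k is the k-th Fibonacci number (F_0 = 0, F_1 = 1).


Use the identity sum_{k=0}^{N} F_k = F_{N+2} - 1 (which follows from F_{k+2} - F_{k+1} = F_k). Then
sum_{k=34}^{40} F_k = (F_{42} - 1) - (F_{35} - 1) = F_{42} - F_{35}.
Computing: F_{42} = 267914296, F_{35} = 9227465, so
Sum = 267914296 - 9227465 = 258686831.

258686831


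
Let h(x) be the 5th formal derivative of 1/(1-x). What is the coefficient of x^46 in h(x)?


Differentiating 5 times: d^5/dx^5 [1/(1-x)] = 5!/(1-x)^6.
The expansion 1/(1-x)^6 = sum_{k>=0} C(k+5, 5) x^k, so the coefficient of x^n in 5!/(1-x)^6 is 5! * C(n+5, 5).
For n = 46: 120 * C(51, 5) = 120 * 2349060 = 281887200

281887200


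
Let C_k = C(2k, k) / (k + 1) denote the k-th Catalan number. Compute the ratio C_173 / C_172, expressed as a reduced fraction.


Using C_k = (2k)! / (k! (k+1)!), the ratio C_{k+1}/C_k simplifies to
C_{k+1}/C_k = [(2k+2)! / ((k+1)! (k+2)!)] * [k! (k+1)! / (2k)!]
 = (2k+2)(2k+1) / ((k+1)(k+2)) = 2(2k+1) / (k+2).
For k = 172: 2(2*172 + 1) / (172 + 2) = 690/174 = 115/29.

115/29


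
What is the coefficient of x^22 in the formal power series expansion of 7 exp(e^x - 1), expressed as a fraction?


exp(e^x - 1) is the exponential generating function for the Bell numbers Bell_k: exp(e^x - 1) = sum_{k>=0} Bell_k x^k / k!.
So the coefficient of x^22 in 7 exp(e^x - 1) is 7 Bell_22 / 22!.
Computing: Bell_22 = 4506715738447323 and 22! = 1124000727777607680000, giving
7 * 4506715738447323/1124000727777607680000 = 88366975263673/3148461422346240000.

88366975263673/3148461422346240000


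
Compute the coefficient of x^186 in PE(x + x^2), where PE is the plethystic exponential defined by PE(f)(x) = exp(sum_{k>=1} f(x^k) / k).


With f(x) = x + x^2, the exponent is sum_{k>=1} (x^k + x^(2k)) / k = -ln(1 - x) - ln(1 - x^2). Exponentiating:
PE(x + x^2) = 1 / ((1 - x)(1 - x^2)).
This is the generating function for partitions of n into parts of size 1 or 2. The number of 2's can be any j in 0..93, and the rest are 1's, so
[x^186] = floor(186/2) + 1 = 94.

94


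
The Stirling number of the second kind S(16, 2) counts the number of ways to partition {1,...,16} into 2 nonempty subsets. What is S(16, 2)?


Using the explicit formula S(n,k) = (1/k!) sum_{j=0}^{k} (-1)^(k-j) C(k,j) j^n:
S(16, 2) = 32767
Equivalently, S(n,k) is n! times the coefficient of x^n in the EGF (e^x - 1)^k / k!.

32767


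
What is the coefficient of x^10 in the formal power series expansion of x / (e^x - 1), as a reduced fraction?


The exponential generating function for Bernoulli numbers is
x / (e^x - 1) = sum_{k>=0} B_k x^k / k!.
So the coefficient of x^10 in x / (e^x - 1) is B_10 / 10!.
Computing: B_10 = 5/66, 10! = 3628800, giving
5/66 / 3628800 = 1/47900160.

1/47900160


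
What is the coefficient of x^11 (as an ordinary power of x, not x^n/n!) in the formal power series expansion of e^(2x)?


The exponential series is e^y = sum_{k>=0} y^k / k!. Substituting y = 2x gives
e^(2x) = sum_{k>=0} 2^k x^k / k!.
So the coefficient of x^n is a^n/n! with a = 2, n = 11:
2^11 / 11! = 2048/39916800 = 8/155925

8/155925


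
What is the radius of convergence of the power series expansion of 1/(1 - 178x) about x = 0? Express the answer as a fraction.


Expanding 1/(1 - 178x) = sum_{k>=0} 178^k x^k, the series converges when |178x| < 1, i.e., |x| < 1/178.
So the radius of convergence is 1/178 = 1/178.

1/178


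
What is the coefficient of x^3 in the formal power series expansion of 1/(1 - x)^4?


The expansion 1/(1 - x)^r = sum_{k>=0} C(k + r - 1, r - 1) x^k follows from the multiset / negative-binomial theorem (or from repeated differentiation of the geometric series).
For r = 4 and k = 3:
C(6, 3) = 720 / (6 * 6) = 20.

20


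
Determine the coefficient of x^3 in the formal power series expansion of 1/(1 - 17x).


The geometric series identity gives 1/(1 - c x) = sum_{k>=0} c^k x^k, so the coefficient of x^k is c^k.
Here c = 17 and k = 3.
Computing: 17^3 = 4913

4913


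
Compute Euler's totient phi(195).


phi(n) counts integers in [1, n] coprime to n. Using the multiplicative formula phi(n) = n * prod_{p | n} (1 - 1/p):
195 = 3 * 5 * 13, so
phi(195) = 195 * (1 - 1/3) * (1 - 1/5) * (1 - 1/13) = 96.

96


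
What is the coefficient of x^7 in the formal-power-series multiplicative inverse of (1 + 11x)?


The inverse is 1/(1 + 11x). Apply the geometric identity 1/(1 - y) = sum_{k>=0} y^k with y = -11x:
1/(1 + 11x) = sum_{k>=0} (-11)^k x^k.
So the coefficient of x^7 is (-11)^7 = -19487171.

-19487171


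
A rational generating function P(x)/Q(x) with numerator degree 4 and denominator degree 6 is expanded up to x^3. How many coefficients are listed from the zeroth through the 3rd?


Expanding up to x^3 gives the coefficients for x^0, x^1, ..., x^3.
That is 3 + 1 = 4 coefficients in total.

4


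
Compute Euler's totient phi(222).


phi(n) counts integers in [1, n] coprime to n. Using the multiplicative formula phi(n) = n * prod_{p | n} (1 - 1/p):
222 = 2 * 3 * 37, so
phi(222) = 222 * (1 - 1/2) * (1 - 1/3) * (1 - 1/37) = 72.

72


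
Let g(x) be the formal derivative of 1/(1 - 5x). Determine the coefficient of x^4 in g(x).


Differentiate termwise: d/dx sum_{k>=0} 5^k x^k = sum_{k>=1} k 5^k x^(k-1) = sum_{j>=0} (j+1) 5^(j+1) x^j.
Equivalently, d/dx [1/(1 - 5x)] = 5/(1 - 5x)^2.
For j = 4: 5 * 5^5 = 5 * 3125 = 15625.

15625


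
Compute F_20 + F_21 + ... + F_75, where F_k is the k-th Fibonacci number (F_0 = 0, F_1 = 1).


Use the identity sum_{k=0}^{N} F_k = F_{N+2} - 1 (which follows from F_{k+2} - F_{k+1} = F_k). Then
sum_{k=20}^{75} F_k = (F_{77} - 1) - (F_{21} - 1) = F_{77} - F_{21}.
Computing: F_{77} = 5527939700884757, F_{21} = 10946, so
Sum = 5527939700884757 - 10946 = 5527939700873811.

5527939700873811


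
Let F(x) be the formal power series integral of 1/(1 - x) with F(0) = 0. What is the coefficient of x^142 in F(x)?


1/(1 - x) = sum_{k>=0} x^k. Integrating termwise and using F(0) = 0 gives
F(x) = sum_{k>=0} x^(k+1) / (k+1) = sum_{m>=1} x^m / m = -ln(1 - x).
So the coefficient of x^142 is 1/142 = 1/142.

1/142


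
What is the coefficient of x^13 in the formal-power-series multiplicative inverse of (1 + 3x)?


The inverse is 1/(1 + 3x). Apply the geometric identity 1/(1 - y) = sum_{k>=0} y^k with y = -3x:
1/(1 + 3x) = sum_{k>=0} (-3)^k x^k.
So the coefficient of x^13 is (-3)^13 = -1594323.

-1594323


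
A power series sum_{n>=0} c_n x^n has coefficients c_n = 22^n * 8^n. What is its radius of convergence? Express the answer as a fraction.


By the root test (Cauchy-Hadamard), the radius is R = 1 / limsup_n |c_n|^(1/n).
Here |c_n|^(1/n) = (22^n * 8^n)^(1/n) = 22 * 8 = 176 for all n.
So R = 1/176 = 1/176.

1/176


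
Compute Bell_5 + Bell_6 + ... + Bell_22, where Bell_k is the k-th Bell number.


Recall Bell_k counts set partitions of a k-set (with Bell_0 = 1 by convention).
Bell_5 through Bell_22: 52, 203, 877, 4140, 21147, 115975, 678570, 4213597, 27644437, 190899322, 1382958545, 10480142147, 82864869804, 682076806159, 5832742205057, 51724158235372, 474869816156751, 4506715738447323
Sum = 52 + 203 + 877 + 4140 + 21147 + 115975 + 678570 + 4213597 + 27644437 + 190899322 + 1382958545 + 10480142147 + 82864869804 + 682076806159 + 5832742205057 + 51724158235372 + 474869816156751 + 4506715738447323 = 5039919483399478.

5039919483399478


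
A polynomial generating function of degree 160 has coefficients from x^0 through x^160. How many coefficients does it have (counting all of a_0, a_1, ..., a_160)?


A polynomial of degree 160 takes the form a_0 + a_1 x + ... + a_160 x^160.
The number of coefficients is 160 + 1 = 161.

161


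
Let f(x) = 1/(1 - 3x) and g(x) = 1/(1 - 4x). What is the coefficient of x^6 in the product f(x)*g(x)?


The coefficient of x^n in f*g is the Cauchy product: sum_{k=0}^{n} a^k * b^(n-k).
With a=3, b=4, n=6:
sum_{k=0}^{6} 3^k * 4^(6-k)
= 14197

14197


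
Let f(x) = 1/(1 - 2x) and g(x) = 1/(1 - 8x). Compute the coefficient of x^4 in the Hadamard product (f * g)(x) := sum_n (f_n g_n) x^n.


f has coefficients f_k = 2^k and g has coefficients g_k = 8^k, so the Hadamard product has coefficient (f*g)_k = 2^k * 8^k = 16^k.
For k = 4: 16^4 = 65536.

65536


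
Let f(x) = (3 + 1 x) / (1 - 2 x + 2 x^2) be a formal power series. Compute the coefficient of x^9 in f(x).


Write f(x) = sum_{k>=0} a_k x^k. Multiplying both sides by 1 - 2 x + 2 x^2 gives
(1 - 2 x + 2 x^2) sum_{k>=0} a_k x^k = 3 + 1 x.
Matching coefficients:
 x^0: a_0 = 3
 x^1: a_1 - 2 a_0 = 1  =>  a_1 = 2*3 + 1 = 7
 x^k (k >= 2): a_k = 2 a_{k-1} - 2 a_{k-2}.
Iterating: a_2 = 8, a_3 = 2, a_4 = -12, a_5 = -28, a_6 = -32, a_7 = -8, a_8 = 48, a_9 = 112.
So the coefficient of x^9 is 112.

112


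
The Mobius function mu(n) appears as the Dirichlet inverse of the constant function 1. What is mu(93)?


93 = 3 * 31 (all distinct primes).
mu(93) = (-1)^2 = 1

1


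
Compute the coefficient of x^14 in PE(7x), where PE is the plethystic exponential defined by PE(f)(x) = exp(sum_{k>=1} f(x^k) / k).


With f(x) = 7x, the exponent is sum_{k>=1} 7 x^k / k = 7 * (-ln(1 - x)). Exponentiating:
PE(7x) = exp(-7 ln(1 - x)) = 1/(1 - x)^7.
By the negative binomial expansion, [x^n] 1/(1 - x)^7 = C(n + 6, 6).
For n = 14: C(20, 6) = 38760.

38760


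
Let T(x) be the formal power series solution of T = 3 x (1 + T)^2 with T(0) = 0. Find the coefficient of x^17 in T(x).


Apply the Lagrange inversion formula: if T = 3 x * phi(T) with phi(t) = (1 + t)^2, then [x^n] T = 3^n * (1/n) [t^(n-1)] phi(t)^n = 3^n * (1/n) [t^(n-1)] (1 + t)^(2n) = 3^n * (1/n) C(2n, n-1).
Using the identity C(2n, n-1) = C(2n, n) * n / (n+1), the unscaled factor equals C(2n, n) / (n+1) = C_n, the n-th Catalan number.
For n = 17: C_17 = C(34, 17) / 18 = 2333606220/18 = 129644790.
With the 3^17 = 129140163 factor, the coefficient is 129140163 * 129644790 = 16742349312700770.

16742349312700770


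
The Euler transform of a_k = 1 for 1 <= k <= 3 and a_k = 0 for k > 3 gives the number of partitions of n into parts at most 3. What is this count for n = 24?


Partitions of 24 into parts at most 3:
Using generating function (1-x)^(-1)(1-x^2)^(-1)(1-x^3)^(-1),
the coefficient of x^24 = 61

61


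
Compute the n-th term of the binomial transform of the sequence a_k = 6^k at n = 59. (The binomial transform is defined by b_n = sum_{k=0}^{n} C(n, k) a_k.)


With a_k = 6^k, b_n = sum_{k=0}^{n} C(n, k) 6^k = (1 + 6)^n by the binomial theorem.
For n = 59: (1 + 6)^59 = 7^59 = 72574551534231909331741171093173785967490646405143.

72574551534231909331741171093173785967490646405143


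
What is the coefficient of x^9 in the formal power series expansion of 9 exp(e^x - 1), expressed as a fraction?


exp(e^x - 1) is the exponential generating function for the Bell numbers Bell_k: exp(e^x - 1) = sum_{k>=0} Bell_k x^k / k!.
So the coefficient of x^9 in 9 exp(e^x - 1) is 9 Bell_9 / 9!.
Computing: Bell_9 = 21147 and 9! = 362880, giving
9 * 21147/362880 = 1007/1920.

1007/1920


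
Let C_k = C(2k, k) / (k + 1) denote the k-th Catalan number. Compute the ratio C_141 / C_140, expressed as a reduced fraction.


Using C_k = (2k)! / (k! (k+1)!), the ratio C_{k+1}/C_k simplifies to
C_{k+1}/C_k = [(2k+2)! / ((k+1)! (k+2)!)] * [k! (k+1)! / (2k)!]
 = (2k+2)(2k+1) / ((k+1)(k+2)) = 2(2k+1) / (k+2).
For k = 140: 2(2*140 + 1) / (140 + 2) = 562/142 = 281/71.

281/71


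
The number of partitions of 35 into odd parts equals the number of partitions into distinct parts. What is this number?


Computing partitions of 35 into odd parts (1, 3, 5, ...):
Using the generating function prod_{k>=0} 1/(1-x^(2k+1)),
the count is 585

585


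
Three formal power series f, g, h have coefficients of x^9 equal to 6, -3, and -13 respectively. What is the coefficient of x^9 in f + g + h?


Series addition is componentwise:
6 + -3 + -13
= -10

-10


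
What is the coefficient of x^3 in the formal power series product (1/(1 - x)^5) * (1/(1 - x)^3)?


Combine the factors: (1/(1 - x)^5) * (1/(1 - x)^3) = 1/(1 - x)^8.
Then use 1/(1 - x)^r = sum_{k>=0} C(k + r - 1, r - 1) x^k with r = 8 and k = 3:
C(10, 7) = 120.

120


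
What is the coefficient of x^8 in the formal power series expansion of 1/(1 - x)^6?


The negative binomial / multiset identity is
1/(1 - x)^r = sum_{k>=0} C(k + r - 1, r - 1) x^k.
Here r = 6 and k = 8, so the coefficient is
C(8 + 5, 5) = C(13, 5)
= 1287

1287


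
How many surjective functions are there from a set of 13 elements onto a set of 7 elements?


By inclusion-exclusion on which target elements are missed, the number of surjections from an n-set onto a k-set is
surj(n, k) = sum_{j=0}^{k} (-1)^j C(k, j) (k - j)^n.
Equivalently surj(n, k) = k! * S(n, k), where S(n, k) is the Stirling number of the second kind.
For n = 13, k = 7:
S(13, 7) = 5715424, so
surj = 7! * 5715424 = 5040 * 5715424 = 28805736960.

28805736960


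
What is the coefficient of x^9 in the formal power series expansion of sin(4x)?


The Maclaurin series is sin(t) = sum_{k>=0} (-1)^k t^(2k+1) / (2k+1)!, so substituting t = 4x, only odd powers of x are nonzero, with coefficient of x^(2k+1) equal to (-1)^k 4^(2k+1) / (2k+1)!.
Write 9 = 2*4 + 1, giving the coefficient (-1)^4 * 4^9 / 9! = 262144/362880 = 2048/2835.

2048/2835


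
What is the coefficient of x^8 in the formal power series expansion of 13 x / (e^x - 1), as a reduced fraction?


The exponential generating function for Bernoulli numbers is
x / (e^x - 1) = sum_{k>=0} B_k x^k / k!.
So the coefficient of x^8 in 13 x / (e^x - 1) is 13 B_8 / 8!.
Computing: B_8 = -1/30, 8! = 40320, giving
13 * -1/30 / 40320 = -13/1209600.

-13/1209600


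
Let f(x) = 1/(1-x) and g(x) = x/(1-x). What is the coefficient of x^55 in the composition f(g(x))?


First simplify the composition: f(g(x)) = 1/(1 - x/(1-x)) = (1-x)/((1-x) - x) = (1-x)/(1-2x).
Now extract the coefficient. Write (1-x)/(1-2x) = 1/(1-2x) - x/(1-2x).
The coefficient of x^n in 1/(1-2x) is 2^n, and in x/(1-2x) is 2^(n-1) (for n >= 1).
So the coefficient of x^55 is 2^55 - 2^54 = 36028797018963968 - 18014398509481984 = 18014398509481984.

18014398509481984


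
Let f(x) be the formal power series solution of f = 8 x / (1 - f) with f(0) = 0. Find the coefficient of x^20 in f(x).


Apply Lagrange inversion: f = 8 x * phi(f) with phi(t) = 1/(1 - t), so
[x^n] f = 8^n * (1/n) [t^(n-1)] phi(t)^n = 8^n * (1/n) [t^(n-1)] (1 - t)^(-n) = 8^n * (1/n) C(2n - 2, n - 1) = 8^n * C_{n-1}.
For n = 20: C_19 = C(38, 19) / 20 = 35345263800/20 = 1767263190.
With the 8^20 = 1152921504606846976 factor, the coefficient is 1152921504606846976 * 1767263190 = 2037515736051096082647613440.

2037515736051096082647613440


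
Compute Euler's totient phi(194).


phi(n) counts integers in [1, n] coprime to n. Using the multiplicative formula phi(n) = n * prod_{p | n} (1 - 1/p):
194 = 2 * 97, so
phi(194) = 194 * (1 - 1/2) * (1 - 1/97) = 96.

96


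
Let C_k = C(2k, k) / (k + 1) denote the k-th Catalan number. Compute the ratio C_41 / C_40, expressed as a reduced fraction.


Using C_k = (2k)! / (k! (k+1)!), the ratio C_{k+1}/C_k simplifies to
C_{k+1}/C_k = [(2k+2)! / ((k+1)! (k+2)!)] * [k! (k+1)! / (2k)!]
 = (2k+2)(2k+1) / ((k+1)(k+2)) = 2(2k+1) / (k+2).
For k = 40: 2(2*40 + 1) / (40 + 2) = 162/42 = 27/7.

27/7


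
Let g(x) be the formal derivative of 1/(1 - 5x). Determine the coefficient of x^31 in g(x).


Differentiate termwise: d/dx sum_{k>=0} 5^k x^k = sum_{k>=1} k 5^k x^(k-1) = sum_{j>=0} (j+1) 5^(j+1) x^j.
Equivalently, d/dx [1/(1 - 5x)] = 5/(1 - 5x)^2.
For j = 31: 32 * 5^32 = 32 * 23283064365386962890625 = 745058059692382812500000.

745058059692382812500000


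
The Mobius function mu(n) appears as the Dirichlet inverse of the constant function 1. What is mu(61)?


61 = 61 (all distinct primes).
mu(61) = (-1)^1 = -1

-1


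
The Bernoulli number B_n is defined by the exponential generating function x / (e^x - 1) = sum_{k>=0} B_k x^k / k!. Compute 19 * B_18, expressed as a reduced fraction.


Bernoulli numbers can also be computed recursively via B_0 = 1 and sum_{j=0}^{m} C(m+1, j) B_j = 0 for m >= 1. Odd-index Bernoulli numbers vanish for k >= 3.
Computing B_18 = 43867/798, so 19 * B_18 = 19 * 43867/798 = 43867/42.

43867/42


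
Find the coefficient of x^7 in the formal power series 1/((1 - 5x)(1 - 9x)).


By partial fractions or Cauchy convolution:
The coefficient equals sum_{k=0}^{7} 5^k * 9^(7-k).
= 10664024

10664024


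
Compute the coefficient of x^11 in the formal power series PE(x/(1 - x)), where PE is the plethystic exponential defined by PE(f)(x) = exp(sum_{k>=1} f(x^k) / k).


For f(x) = x/(1 - x) we have
sum_{k>=1} f(x^k) / k = sum_{k>=1} (1/k) * x^k / (1 - x^k) = sum_{k, m >= 1} x^(k m) / k,
which after exponentiating simplifies to
PE(x/(1 - x)) = prod_{k>=1} 1 / (1 - x^k).
This is the generating function for the partition function p(n), so the coefficient of x^11 is p(11).
Computing p(11) by dynamic programming over parts 1, 2, ..., 11: p(11) = 56.

56


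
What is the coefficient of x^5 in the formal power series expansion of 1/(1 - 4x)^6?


The general identity 1/(1 - c x)^r = sum_{k>=0} c^k C(k + r - 1, r - 1) x^k follows by substituting y = c x into 1/(1 - y)^r = sum_{k>=0} C(k + r - 1, r - 1) y^k.
For c = 4, r = 6, k = 5:
4^5 * C(10, 5) = 1024 * 252 = 258048.

258048


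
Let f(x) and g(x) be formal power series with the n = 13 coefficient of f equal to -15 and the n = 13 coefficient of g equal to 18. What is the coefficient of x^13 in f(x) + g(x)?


Addition of formal power series is termwise.
The coefficient of x^13 in f + g = -15 + 18
= 3

3


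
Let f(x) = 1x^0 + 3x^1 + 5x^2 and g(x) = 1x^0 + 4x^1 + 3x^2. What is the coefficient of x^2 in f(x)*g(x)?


Cauchy product at x^2:
1*3 + 3*4 + 5*1
= 20

20


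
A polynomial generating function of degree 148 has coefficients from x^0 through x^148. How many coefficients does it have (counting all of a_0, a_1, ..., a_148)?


A polynomial of degree 148 takes the form a_0 + a_1 x + ... + a_148 x^148.
The number of coefficients is 148 + 1 = 149.

149


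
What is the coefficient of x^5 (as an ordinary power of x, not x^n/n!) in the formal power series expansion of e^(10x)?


The exponential series is e^y = sum_{k>=0} y^k / k!. Substituting y = 10x gives
e^(10x) = sum_{k>=0} 10^k x^k / k!.
So the coefficient of x^n is a^n/n! with a = 10, n = 5:
10^5 / 5! = 100000/120 = 2500/3

2500/3


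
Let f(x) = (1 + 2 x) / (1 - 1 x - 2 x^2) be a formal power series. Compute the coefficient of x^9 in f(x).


Write f(x) = sum_{k>=0} a_k x^k. Multiplying both sides by 1 - 1 x - 2 x^2 gives
(1 - 1 x - 2 x^2) sum_{k>=0} a_k x^k = 1 + 2 x.
Matching coefficients:
 x^0: a_0 = 1
 x^1: a_1 - 1 a_0 = 2  =>  a_1 = 1*1 + 2 = 3
 x^k (k >= 2): a_k = 1 a_{k-1} + 2 a_{k-2}.
Iterating: a_2 = 5, a_3 = 11, a_4 = 21, a_5 = 43, a_6 = 85, a_7 = 171, a_8 = 341, a_9 = 683.
So the coefficient of x^9 is 683.

683


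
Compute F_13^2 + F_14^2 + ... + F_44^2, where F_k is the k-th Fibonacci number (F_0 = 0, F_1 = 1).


There is a standard identity sum_{k=0}^{N} F_k^2 = F_N * F_{N+1} (proved inductively from the telescoping relation F_k^2 = F_k F_{k+1} - F_{k-1} F_k). Then
sum_{k=13}^{44} F_k^2 = F_44 F_45 - F_12 F_13.
Computing: F_44 = 701408733, F_45 = 1134903170, F_12 = 144, F_13 = 233.
Sum = 701408733 * 1134903170 - 144 * 233 = 796030994547350058.

796030994547350058


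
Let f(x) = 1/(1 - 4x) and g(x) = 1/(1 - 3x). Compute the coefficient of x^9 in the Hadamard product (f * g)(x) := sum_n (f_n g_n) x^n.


f has coefficients f_k = 4^k and g has coefficients g_k = 3^k, so the Hadamard product has coefficient (f*g)_k = 4^k * 3^k = 12^k.
For k = 9: 12^9 = 5159780352.

5159780352


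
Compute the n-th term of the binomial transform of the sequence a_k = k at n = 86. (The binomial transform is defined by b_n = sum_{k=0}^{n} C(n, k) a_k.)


With a_k = k, b_n = sum_{k=0}^{n} C(n, k) k. Using k * C(n, k) = n * C(n-1, k-1) gives b_n = n * sum_{k>=1} C(n-1, k-1) = n * 2^(n-1).
For n = 86: 86 * 2^85 = 86 * 38685626227668133590597632 = 3326963855579459488791396352.

3326963855579459488791396352


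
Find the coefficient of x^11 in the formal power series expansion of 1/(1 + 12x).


Write 1/(1 + c x) = 1/(1 - (-c) x) and apply the geometric-series identity
1/(1 - y) = sum_{k>=0} y^k to get 1/(1 + c x) = sum_{k>=0} (-c)^k x^k.
So the coefficient of x^k is (-c)^k = (-1)^k * c^k.
Here c = 12 and k = 11:
(-12)^11 = -1 * 743008370688 = -743008370688

-743008370688


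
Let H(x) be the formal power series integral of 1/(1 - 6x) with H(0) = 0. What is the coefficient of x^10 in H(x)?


1/(1 - 6x) = sum_{k>=0} 6^k x^k. Integrating termwise with H(0) = 0:
H(x) = sum_{k>=0} 6^k x^(k+1) / (k+1) = sum_{m>=1} 6^(m-1) x^m / m.
For m = 10: 6^9/10 = 10077696/10 = 5038848/5.

5038848/5


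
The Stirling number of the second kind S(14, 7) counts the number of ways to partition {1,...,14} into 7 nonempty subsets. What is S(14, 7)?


Using the explicit formula S(n,k) = (1/k!) sum_{j=0}^{k} (-1)^(k-j) C(k,j) j^n:
S(14, 7) = 49329280
Equivalently, S(n,k) is n! times the coefficient of x^n in the EGF (e^x - 1)^k / k!.

49329280


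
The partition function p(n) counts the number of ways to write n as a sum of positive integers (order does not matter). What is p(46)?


Using the generating function prod_{k>=1} 1/(1-x^k), we compute p(46).
By dynamic programming over parts 1 through 46:
p(46) = 105558

105558


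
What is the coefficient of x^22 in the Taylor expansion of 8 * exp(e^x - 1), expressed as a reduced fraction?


exp(e^x - 1) = sum_{k>=0} Bell_k x^k / k!, where Bell_k is the k-th Bell number.
So the coefficient of x^22 is 8 * Bell_22 / 22!.
Computing: Bell_22 = 4506715738447323 and 22! = 1124000727777607680000, giving
8 * 4506715738447323/1124000727777607680000 = 88366975263673/2754903744552960000.

88366975263673/2754903744552960000


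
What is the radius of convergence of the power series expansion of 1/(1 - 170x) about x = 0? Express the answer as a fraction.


Expanding 1/(1 - 170x) = sum_{k>=0} 170^k x^k, the series converges when |170x| < 1, i.e., |x| < 1/170.
So the radius of convergence is 1/170 = 1/170.

1/170


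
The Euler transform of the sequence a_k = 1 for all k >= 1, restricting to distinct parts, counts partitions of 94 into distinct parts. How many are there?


Partitions of 94 into distinct parts can be computed via generating function.
Product (1+x)(1+x^2)(1+x^3)...
The coefficient of x^94 = 267968

267968


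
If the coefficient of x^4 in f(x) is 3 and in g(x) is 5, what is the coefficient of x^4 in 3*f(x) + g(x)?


Scalar multiplication scales coefficients: 3 * 3 = 9.
Then add the g coefficient: 9 + 5
= 14

14


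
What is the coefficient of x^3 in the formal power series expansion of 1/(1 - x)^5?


The expansion 1/(1 - x)^r = sum_{k>=0} C(k + r - 1, r - 1) x^k follows from the multiset / negative-binomial theorem (or from repeated differentiation of the geometric series).
For r = 5 and k = 3:
C(7, 4) = 5040 / (24 * 6) = 35.

35


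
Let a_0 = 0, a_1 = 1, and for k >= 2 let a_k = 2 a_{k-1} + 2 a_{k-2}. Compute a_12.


Iterating the recurrence forward:
a_0 = 0
a_1 = 1
a_2 = 2*1 + 2*0 = 2
a_3 = 2*2 + 2*1 = 6
a_4 = 2*6 + 2*2 = 16
a_5 = 2*16 + 2*6 = 44
a_6 = 2*44 + 2*16 = 120
a_7 = 2*120 + 2*44 = 328
a_8 = 2*328 + 2*120 = 896
a_9 = 2*896 + 2*328 = 2448
a_10 = 2*2448 + 2*896 = 6688
a_11 = 2*6688 + 2*2448 = 18272
a_12 = 2*18272 + 2*6688 = 49920
So a_12 = 49920.

49920


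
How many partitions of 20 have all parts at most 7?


Using the generating function (1-x)^(-1)(1-x^2)^(-1)...(1-x^7)^(-1),
the coefficient of x^20 counts these restricted partitions.
Result = 364

364


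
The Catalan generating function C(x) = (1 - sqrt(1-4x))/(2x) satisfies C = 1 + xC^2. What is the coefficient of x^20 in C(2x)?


Substituting x -> 2x scales the n-th coefficient by 2^n, so [x^20] C(2x) = 2^20 * C_20.
C_20 = C(2*20, 20)/(21) = 137846528820/21 = 6564120420.
So 2^20 * 6564120420 = 1048576 * 6564120420 = 6882979133521920.

6882979133521920


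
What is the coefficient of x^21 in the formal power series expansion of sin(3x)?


The Maclaurin series is sin(t) = sum_{k>=0} (-1)^k t^(2k+1) / (2k+1)!, so substituting t = 3x, only odd powers of x are nonzero, with coefficient of x^(2k+1) equal to (-1)^k 3^(2k+1) / (2k+1)!.
Write 21 = 2*10 + 1, giving the coefficient (-1)^10 * 3^21 / 21! = 10460353203/51090942171709440000 = 531441/2595688775680000.

531441/2595688775680000


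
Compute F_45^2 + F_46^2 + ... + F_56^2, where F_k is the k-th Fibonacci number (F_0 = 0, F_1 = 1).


There is a standard identity sum_{k=0}^{N} F_k^2 = F_N * F_{N+1} (proved inductively from the telescoping relation F_k^2 = F_k F_{k+1} - F_{k-1} F_k). Then
sum_{k=45}^{56} F_k^2 = F_56 F_57 - F_44 F_45.
Computing: F_56 = 225851433717, F_57 = 365435296162, F_44 = 701408733, F_45 = 1134903170.
Sum = 225851433717 * 365435296162 - 701408733 * 1134903170 = 82533289537989660110544.

82533289537989660110544


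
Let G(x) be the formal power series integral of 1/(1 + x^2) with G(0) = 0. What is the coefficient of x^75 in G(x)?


1/(1 + x^2) = sum_{j>=0} (-1)^j x^(2j). Integrating termwise with G(0) = 0:
G(x) = sum_{j>=0} (-1)^j x^(2j+1) / (2j+1) = arctan(x).
Only odd powers are nonzero. For x^75 write 75 = 2*37 + 1, giving
(-1)^37 / 75 = -1/75 = -1/75.

-1/75


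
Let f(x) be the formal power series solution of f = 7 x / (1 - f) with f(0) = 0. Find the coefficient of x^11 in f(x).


Apply Lagrange inversion: f = 7 x * phi(f) with phi(t) = 1/(1 - t), so
[x^n] f = 7^n * (1/n) [t^(n-1)] phi(t)^n = 7^n * (1/n) [t^(n-1)] (1 - t)^(-n) = 7^n * (1/n) C(2n - 2, n - 1) = 7^n * C_{n-1}.
For n = 11: C_10 = C(20, 10) / 11 = 184756/11 = 16796.
With the 7^11 = 1977326743 factor, the coefficient is 1977326743 * 16796 = 33211179975428.

33211179975428


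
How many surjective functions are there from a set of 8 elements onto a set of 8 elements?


By inclusion-exclusion on which target elements are missed, the number of surjections from an n-set onto a k-set is
surj(n, k) = sum_{j=0}^{k} (-1)^j C(k, j) (k - j)^n.
Equivalently surj(n, k) = k! * S(n, k), where S(n, k) is the Stirling number of the second kind.
For n = 8, k = 8:
S(8, 8) = 1, so
surj = 8! * 1 = 40320 * 1 = 40320.

40320


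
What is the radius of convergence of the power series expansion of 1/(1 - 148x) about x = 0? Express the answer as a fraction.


Expanding 1/(1 - 148x) = sum_{k>=0} 148^k x^k, the series converges when |148x| < 1, i.e., |x| < 1/148.
So the radius of convergence is 1/148 = 1/148.

1/148


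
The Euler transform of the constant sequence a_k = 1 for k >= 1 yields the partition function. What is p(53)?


The Euler transform converts the sequence a_k = 1 into the number of integer partitions.
Using the recurrence or dynamic programming:
p(53) = 329931

329931


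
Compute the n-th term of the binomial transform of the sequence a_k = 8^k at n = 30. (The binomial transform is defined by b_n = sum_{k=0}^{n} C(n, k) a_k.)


With a_k = 8^k, b_n = sum_{k=0}^{n} C(n, k) 8^k = (1 + 8)^n by the binomial theorem.
For n = 30: (1 + 8)^30 = 9^30 = 42391158275216203514294433201.

42391158275216203514294433201


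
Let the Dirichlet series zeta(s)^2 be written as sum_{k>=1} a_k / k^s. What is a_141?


The Dirichlet convolution of the constant function 1 with itself gives (1 * 1)(k) = sum_{d | k} 1 = d(k), the number of positive divisors of k.
Since zeta(s) = sum_{k>=1} 1/k^s, we have zeta(s)^2 = sum_{k>=1} d(k)/k^s, so a_k = d(k).
For k = 141: the divisors are 1, 3, 47, 141.
Count = 4.

4


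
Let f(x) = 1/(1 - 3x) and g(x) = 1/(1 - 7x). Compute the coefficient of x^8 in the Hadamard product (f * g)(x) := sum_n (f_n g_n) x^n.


f has coefficients f_k = 3^k and g has coefficients g_k = 7^k, so the Hadamard product has coefficient (f*g)_k = 3^k * 7^k = 21^k.
For k = 8: 21^8 = 37822859361.

37822859361


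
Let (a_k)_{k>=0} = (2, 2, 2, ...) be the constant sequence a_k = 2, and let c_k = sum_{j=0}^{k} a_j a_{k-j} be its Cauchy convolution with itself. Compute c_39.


Since a_j = 2 for all j >= 0, the convolution sum becomes
c_k = sum_{j=0}^{k} 2 * 2 = 4 * (k + 1).
Equivalently, the generating function of (a_k) is 2/(1 - x) and its square is 4/(1 - x)^2 = sum_{k>=0} 4(k + 1) x^k.
For k = 39: 4 * 40 = 160.

160


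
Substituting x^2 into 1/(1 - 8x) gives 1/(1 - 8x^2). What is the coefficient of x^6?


The coefficient of x^(2m) in 1/(1 - 8x^2) is 8^m.
With n = 6 = 2*3, the coefficient is 8^3 = 512.

512


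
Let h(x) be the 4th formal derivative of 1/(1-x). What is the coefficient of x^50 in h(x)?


Differentiating 4 times: d^4/dx^4 [1/(1-x)] = 4!/(1-x)^5.
The expansion 1/(1-x)^5 = sum_{k>=0} C(k+4, 4) x^k, so the coefficient of x^n in 4!/(1-x)^5 is 4! * C(n+4, 4).
For n = 50: 24 * C(54, 4) = 24 * 316251 = 7590024

7590024


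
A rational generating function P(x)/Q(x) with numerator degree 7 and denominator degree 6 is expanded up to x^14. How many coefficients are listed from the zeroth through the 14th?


Expanding up to x^14 gives the coefficients for x^0, x^1, ..., x^14.
That is 14 + 1 = 15 coefficients in total.

15


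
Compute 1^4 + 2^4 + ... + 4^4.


This power sum has a closed form given by Faulhaber's formula
sum_{k=1}^{m} k^p = (1 / (p + 1)) * sum_{j=0}^{p} C(p + 1, j) B_j m^(p + 1 - j),
but for small m direct computation is fastest:
1 + 16 + 81 + 256 = 354.

354


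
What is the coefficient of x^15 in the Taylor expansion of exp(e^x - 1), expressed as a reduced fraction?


exp(e^x - 1) = sum_{k>=0} Bell_k x^k / k!, where Bell_k is the k-th Bell number.
So the coefficient of x^15 is Bell_15 / 15!.
Computing: Bell_15 = 1382958545 and 15! = 1307674368000, giving
1382958545/1307674368000 = 276591709/261534873600.

276591709/261534873600


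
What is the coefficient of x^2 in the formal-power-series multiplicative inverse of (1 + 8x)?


The inverse is 1/(1 + 8x). Apply the geometric identity 1/(1 - y) = sum_{k>=0} y^k with y = -8x:
1/(1 + 8x) = sum_{k>=0} (-8)^k x^k.
So the coefficient of x^2 is (-8)^2 = 64.

64


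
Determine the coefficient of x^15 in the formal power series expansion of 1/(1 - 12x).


The geometric series identity gives 1/(1 - c x) = sum_{k>=0} c^k x^k, so the coefficient of x^k is c^k.
Here c = 12 and k = 15.
Computing: 12^15 = 15407021574586368

15407021574586368


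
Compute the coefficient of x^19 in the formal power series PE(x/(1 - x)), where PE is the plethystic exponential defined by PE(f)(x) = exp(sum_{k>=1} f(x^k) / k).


For f(x) = x/(1 - x) we have
sum_{k>=1} f(x^k) / k = sum_{k>=1} (1/k) * x^k / (1 - x^k) = sum_{k, m >= 1} x^(k m) / k,
which after exponentiating simplifies to
PE(x/(1 - x)) = prod_{k>=1} 1 / (1 - x^k).
This is the generating function for the partition function p(n), so the coefficient of x^19 is p(19).
Computing p(19) by dynamic programming over parts 1, 2, ..., 19: p(19) = 490.

490


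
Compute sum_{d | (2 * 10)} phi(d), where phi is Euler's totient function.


First, 2 * 10 = 20. One classical identity is sum_{d | n} phi(d) = n (each k in [1, n] has a unique gcd with n, and among the k's with gcd(k, n) = n/d there are phi(d) of them). So the sum equals 20. We also verify directly:
Divisors of 20: 1, 2, 4, 5, 10, 20.
phi values: 1, 1, 2, 4, 4, 8.
Sum = 20.

20


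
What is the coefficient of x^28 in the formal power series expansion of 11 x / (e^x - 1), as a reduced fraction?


The exponential generating function for Bernoulli numbers is
x / (e^x - 1) = sum_{k>=0} B_k x^k / k!.
So the coefficient of x^28 in 11 x / (e^x - 1) is 11 B_28 / 28!.
Computing: B_28 = -23749461029/870, 28! = 304888344611713860501504000000, giving
11 * -23749461029/870 / 304888344611713860501504000000 = -3392780147/3444842335223260501770240000000.

-3392780147/3444842335223260501770240000000


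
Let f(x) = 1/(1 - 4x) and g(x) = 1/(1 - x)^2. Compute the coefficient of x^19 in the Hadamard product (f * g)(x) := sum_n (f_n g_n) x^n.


f has coefficients f_k = 4^k. For g = 1/(1 - x)^2 the coefficient is g_k = C(k + 1, 1) = k + 1. The Hadamard coefficient is (f * g)_k = 4^k * (k + 1).
For k = 19: 4^19 * 20 = 274877906944 * 20 = 5497558138880.

5497558138880


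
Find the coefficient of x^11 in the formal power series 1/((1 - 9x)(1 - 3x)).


By partial fractions or Cauchy convolution:
The coefficient equals sum_{k=0}^{11} 9^k * 3^(11-k).
= 47071500840

47071500840


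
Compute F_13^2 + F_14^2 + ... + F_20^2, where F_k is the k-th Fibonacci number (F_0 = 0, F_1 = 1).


There is a standard identity sum_{k=0}^{N} F_k^2 = F_N * F_{N+1} (proved inductively from the telescoping relation F_k^2 = F_k F_{k+1} - F_{k-1} F_k). Then
sum_{k=13}^{20} F_k^2 = F_20 F_21 - F_12 F_13.
Computing: F_20 = 6765, F_21 = 10946, F_12 = 144, F_13 = 233.
Sum = 6765 * 10946 - 144 * 233 = 74016138.

74016138


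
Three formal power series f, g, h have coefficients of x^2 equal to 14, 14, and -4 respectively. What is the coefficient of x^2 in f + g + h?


Series addition is componentwise:
14 + 14 + -4
= 24

24


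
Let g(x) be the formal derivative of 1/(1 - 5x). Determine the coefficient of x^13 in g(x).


Differentiate termwise: d/dx sum_{k>=0} 5^k x^k = sum_{k>=1} k 5^k x^(k-1) = sum_{j>=0} (j+1) 5^(j+1) x^j.
Equivalently, d/dx [1/(1 - 5x)] = 5/(1 - 5x)^2.
For j = 13: 14 * 5^14 = 14 * 6103515625 = 85449218750.

85449218750


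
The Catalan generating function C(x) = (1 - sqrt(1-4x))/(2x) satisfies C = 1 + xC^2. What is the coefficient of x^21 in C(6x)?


Substituting x -> 6x scales the n-th coefficient by 6^n, so [x^21] C(6x) = 6^21 * C_21.
C_21 = C(2*21, 21)/(22) = 538257874440/22 = 24466267020.
So 6^21 * 24466267020 = 21936950640377856 * 24466267020 = 536715291972044618591109120.

536715291972044618591109120


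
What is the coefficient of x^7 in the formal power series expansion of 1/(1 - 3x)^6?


The general identity 1/(1 - c x)^r = sum_{k>=0} c^k C(k + r - 1, r - 1) x^k follows by substituting y = c x into 1/(1 - y)^r = sum_{k>=0} C(k + r - 1, r - 1) y^k.
For c = 3, r = 6, k = 7:
3^7 * C(12, 5) = 2187 * 792 = 1732104.

1732104


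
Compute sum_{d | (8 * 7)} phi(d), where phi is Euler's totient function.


First, 8 * 7 = 56. One classical identity is sum_{d | n} phi(d) = n (each k in [1, n] has a unique gcd with n, and among the k's with gcd(k, n) = n/d there are phi(d) of them). So the sum equals 56. We also verify directly:
Divisors of 56: 1, 2, 4, 7, 8, 14, 28, 56.
phi values: 1, 1, 2, 6, 4, 6, 12, 24.
Sum = 56.

56


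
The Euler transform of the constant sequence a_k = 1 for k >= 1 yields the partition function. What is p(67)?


The Euler transform converts the sequence a_k = 1 into the number of integer partitions.
Using the recurrence or dynamic programming:
p(67) = 2679689

2679689


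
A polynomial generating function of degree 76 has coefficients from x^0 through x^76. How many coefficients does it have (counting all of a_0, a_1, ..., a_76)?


A polynomial of degree 76 takes the form a_0 + a_1 x + ... + a_76 x^76.
The number of coefficients is 76 + 1 = 77.

77


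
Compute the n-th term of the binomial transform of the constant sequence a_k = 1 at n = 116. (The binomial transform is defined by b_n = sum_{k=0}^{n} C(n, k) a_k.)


With a_k = 1 for all k, b_n = sum_{k=0}^{n} C(n, k) = 2^n by the binomial theorem.
For n = 116: 2^116 = 83076749736557242056487941267521536.

83076749736557242056487941267521536


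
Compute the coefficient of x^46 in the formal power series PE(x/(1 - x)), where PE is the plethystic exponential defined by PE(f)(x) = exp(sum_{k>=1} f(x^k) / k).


For f(x) = x/(1 - x) we have
sum_{k>=1} f(x^k) / k = sum_{k>=1} (1/k) * x^k / (1 - x^k) = sum_{k, m >= 1} x^(k m) / k,
which after exponentiating simplifies to
PE(x/(1 - x)) = prod_{k>=1} 1 / (1 - x^k).
This is the generating function for the partition function p(n), so the coefficient of x^46 is p(46).
Computing p(46) by dynamic programming over parts 1, 2, ..., 46: p(46) = 105558.

105558


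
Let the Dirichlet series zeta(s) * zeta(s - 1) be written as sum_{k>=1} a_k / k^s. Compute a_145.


Convolution gives a_k = sum_{d | k} d * 1 = sum_{d | k} d = sigma(k), the sum of positive divisors of k.
For k = 145, the divisors are 1, 5, 29, 145, so
sigma(145) = 1 + 5 + 29 + 145 = 180.

180


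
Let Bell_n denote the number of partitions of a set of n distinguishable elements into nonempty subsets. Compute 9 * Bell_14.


Bell_14 can be computed from the Bell triangle or from Dobinski's identity Bell_n = (1/e) * sum_{k>=0} k^n / k!.
Computing Bell_14 = 190899322.
Then 9 * 190899322 = 1718093898.

1718093898


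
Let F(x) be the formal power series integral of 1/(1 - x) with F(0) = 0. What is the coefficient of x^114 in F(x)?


1/(1 - x) = sum_{k>=0} x^k. Integrating termwise and using F(0) = 0 gives
F(x) = sum_{k>=0} x^(k+1) / (k+1) = sum_{m>=1} x^m / m = -ln(1 - x).
So the coefficient of x^114 is 1/114 = 1/114.

1/114


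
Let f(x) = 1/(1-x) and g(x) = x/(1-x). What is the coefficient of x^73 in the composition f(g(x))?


First simplify the composition: f(g(x)) = 1/(1 - x/(1-x)) = (1-x)/((1-x) - x) = (1-x)/(1-2x).
Now extract the coefficient. Write (1-x)/(1-2x) = 1/(1-2x) - x/(1-2x).
The coefficient of x^n in 1/(1-2x) is 2^n, and in x/(1-2x) is 2^(n-1) (for n >= 1).
So the coefficient of x^73 is 2^73 - 2^72 = 9444732965739290427392 - 4722366482869645213696 = 4722366482869645213696.

4722366482869645213696
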